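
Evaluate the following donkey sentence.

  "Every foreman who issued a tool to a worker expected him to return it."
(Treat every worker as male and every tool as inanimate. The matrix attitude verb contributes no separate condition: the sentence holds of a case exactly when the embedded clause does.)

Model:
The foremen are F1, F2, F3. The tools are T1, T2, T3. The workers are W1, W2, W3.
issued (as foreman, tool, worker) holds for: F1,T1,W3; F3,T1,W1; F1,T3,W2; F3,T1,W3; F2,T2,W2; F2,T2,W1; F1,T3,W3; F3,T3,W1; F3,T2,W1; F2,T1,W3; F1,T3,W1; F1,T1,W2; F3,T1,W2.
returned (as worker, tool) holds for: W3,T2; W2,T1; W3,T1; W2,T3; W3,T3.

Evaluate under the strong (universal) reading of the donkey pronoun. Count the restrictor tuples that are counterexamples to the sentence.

6

"him" takes "a worker" as antecedent and "it" takes "a tool"; both are donkey pronouns co-varying with the restrictor.
Strong reading: for every (f,t,w) with issued(f,t,w), returned(w,t).
Restrictor triples: (F1,T1,W2)→returned(W2,T1) ✓  (F1,T1,W3)→returned(W3,T1) ✓  (F1,T3,W1)→returned(W1,T3) ✗  (F1,T3,W2)→returned(W2,T3) ✓  (F1,T3,W3)→returned(W3,T3) ✓  (F2,T1,W3)→returned(W3,T1) ✓  (F2,T2,W1)→returned(W1,T2) ✗  (F2,T2,W2)→returned(W2,T2) ✗  (F3,T1,W1)→returned(W1,T1) ✗  (F3,T1,W2)→returned(W2,T1) ✓  (F3,T1,W3)→returned(W3,T1) ✓  (F3,T2,W1)→returned(W1,T2) ✗  (F3,T3,W1)→returned(W1,T3) ✗
Counterexamples (restrictor triples failing the scope): 6.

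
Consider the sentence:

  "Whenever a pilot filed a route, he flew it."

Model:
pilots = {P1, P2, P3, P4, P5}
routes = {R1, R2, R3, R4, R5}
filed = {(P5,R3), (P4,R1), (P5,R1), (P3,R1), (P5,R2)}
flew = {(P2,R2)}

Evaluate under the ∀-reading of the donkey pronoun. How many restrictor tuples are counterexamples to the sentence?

"it" takes "a route" as antecedent — a donkey pronoun bound across the clause boundary.
Strong reading: for every (p,r) with filed(p,r), flew(p,r).
Restrictor pairs: (P3,R1) ✗  (P4,R1) ✗  (P5,R1) ✗  (P5,R2) ✗  (P5,R3) ✗
Counterexamples (restrictor pairs failing the scope): 5.

5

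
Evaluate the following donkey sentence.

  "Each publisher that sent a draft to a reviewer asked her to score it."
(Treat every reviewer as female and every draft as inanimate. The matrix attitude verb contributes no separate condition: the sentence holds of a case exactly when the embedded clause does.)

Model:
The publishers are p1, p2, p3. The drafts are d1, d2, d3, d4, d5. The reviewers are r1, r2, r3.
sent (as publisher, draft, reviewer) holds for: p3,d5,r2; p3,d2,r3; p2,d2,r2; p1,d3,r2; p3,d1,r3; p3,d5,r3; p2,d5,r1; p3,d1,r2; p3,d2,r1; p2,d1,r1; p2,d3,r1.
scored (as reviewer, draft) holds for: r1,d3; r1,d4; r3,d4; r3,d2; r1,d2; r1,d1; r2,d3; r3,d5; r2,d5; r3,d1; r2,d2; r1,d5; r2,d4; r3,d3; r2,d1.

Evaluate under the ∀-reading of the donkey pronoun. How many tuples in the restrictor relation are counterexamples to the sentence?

"her" takes "a reviewer" as antecedent and "it" takes "a draft"; both are donkey pronouns co-varying with the restrictor.
Strong reading: for every (p,d,r) with sent(p,d,r), scored(r,d).
Restrictor triples: (p1,d3,r2)→scored(r2,d3) ✓  (p2,d1,r1)→scored(r1,d1) ✓  (p2,d2,r2)→scored(r2,d2) ✓  (p2,d3,r1)→scored(r1,d3) ✓  (p2,d5,r1)→scored(r1,d5) ✓  (p3,d1,r2)→scored(r2,d1) ✓  (p3,d1,r3)→scored(r3,d1) ✓  (p3,d2,r1)→scored(r1,d2) ✓  (p3,d2,r3)→scored(r3,d2) ✓  (p3,d5,r2)→scored(r2,d5) ✓  (p3,d5,r3)→scored(r3,d5) ✓
Counterexamples (restrictor triples failing the scope): 0.

0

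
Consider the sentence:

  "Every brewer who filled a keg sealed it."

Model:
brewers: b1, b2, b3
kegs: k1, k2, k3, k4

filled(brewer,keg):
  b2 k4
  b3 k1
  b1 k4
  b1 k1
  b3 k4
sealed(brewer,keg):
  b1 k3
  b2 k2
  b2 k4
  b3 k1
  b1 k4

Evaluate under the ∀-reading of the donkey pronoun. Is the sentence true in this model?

"it" takes "a keg" as antecedent — a donkey pronoun bound across the clause boundary.
Strong reading: for every (b,k) with filled(b,k), sealed(b,k).
Restrictor pairs: (b1,k1) ✗  (b1,k4) ✓  (b2,k4) ✓  (b3,k1) ✓  (b3,k4) ✗
Counterexample: (b1,k1) is in filled but fails the scope.

False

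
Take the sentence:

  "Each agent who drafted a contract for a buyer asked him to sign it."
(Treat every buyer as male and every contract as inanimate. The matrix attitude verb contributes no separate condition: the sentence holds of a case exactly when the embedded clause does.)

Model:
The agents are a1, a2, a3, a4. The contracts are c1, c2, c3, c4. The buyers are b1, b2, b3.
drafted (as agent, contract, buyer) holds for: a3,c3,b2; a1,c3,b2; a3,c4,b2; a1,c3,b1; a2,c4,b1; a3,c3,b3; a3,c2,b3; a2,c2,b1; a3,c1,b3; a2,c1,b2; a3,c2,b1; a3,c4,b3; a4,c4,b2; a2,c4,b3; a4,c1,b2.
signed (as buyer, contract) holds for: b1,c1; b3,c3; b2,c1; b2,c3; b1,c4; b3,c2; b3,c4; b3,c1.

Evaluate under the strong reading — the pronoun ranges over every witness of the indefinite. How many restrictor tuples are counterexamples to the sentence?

5

"him" takes "a buyer" as antecedent and "it" takes "a contract"; both are donkey pronouns co-varying with the restrictor.
Strong reading: for every (a,c,b) with drafted(a,c,b), signed(b,c).
Restrictor triples: (a1,c3,b1)→signed(b1,c3) ✗  (a1,c3,b2)→signed(b2,c3) ✓  (a2,c1,b2)→signed(b2,c1) ✓  (a2,c2,b1)→signed(b1,c2) ✗  (a2,c4,b1)→signed(b1,c4) ✓  (a2,c4,b3)→signed(b3,c4) ✓  (a3,c1,b3)→signed(b3,c1) ✓  (a3,c2,b1)→signed(b1,c2) ✗  (a3,c2,b3)→signed(b3,c2) ✓  (a3,c3,b2)→signed(b2,c3) ✓  (a3,c3,b3)→signed(b3,c3) ✓  (a3,c4,b2)→signed(b2,c4) ✗  (a3,c4,b3)→signed(b3,c4) ✓  (a4,c1,b2)→signed(b2,c1) ✓  (a4,c4,b2)→signed(b2,c4) ✗
Counterexamples (restrictor triples failing the scope): 5.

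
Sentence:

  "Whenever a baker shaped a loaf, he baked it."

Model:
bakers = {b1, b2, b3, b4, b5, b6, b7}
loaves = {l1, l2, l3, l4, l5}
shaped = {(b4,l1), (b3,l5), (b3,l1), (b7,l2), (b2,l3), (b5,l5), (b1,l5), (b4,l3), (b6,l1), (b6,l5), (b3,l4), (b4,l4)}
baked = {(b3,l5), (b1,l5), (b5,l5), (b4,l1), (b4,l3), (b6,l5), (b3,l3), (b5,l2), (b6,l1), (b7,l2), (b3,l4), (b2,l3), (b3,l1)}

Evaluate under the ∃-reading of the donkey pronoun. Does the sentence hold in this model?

True

"it" takes "a loaf" as antecedent — a donkey pronoun bound across the clause boundary.
Weak reading: every baker b with some shaped-loaf has at least one shaped-loaf l such that baked(b,l).
Per baker: b1:✓  b2:✓  b3:✓  b4:✓  b5:✓  b6:✓  b7:✓
Every baker in the restrictor has a witness.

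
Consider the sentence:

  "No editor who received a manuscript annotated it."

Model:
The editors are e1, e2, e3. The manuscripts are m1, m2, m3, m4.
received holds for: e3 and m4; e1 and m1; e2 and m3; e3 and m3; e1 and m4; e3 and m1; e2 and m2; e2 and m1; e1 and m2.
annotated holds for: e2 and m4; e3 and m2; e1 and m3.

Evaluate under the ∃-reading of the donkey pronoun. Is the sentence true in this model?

"it" takes "a manuscript" as antecedent — a donkey pronoun bound across the clause boundary.
Truth condition: for no (e,m) with received(e,m) does annotated(e,m) hold.
Restrictor pairs — does the scope hold? (e1,m1):fails  (e1,m2):fails  (e1,m4):fails  (e2,m1):fails  (e2,m2):fails  (e2,m3):fails  (e3,m1):fails  (e3,m3):fails  (e3,m4):fails
Scope holds for no restrictor pair, so the sentence is true.

True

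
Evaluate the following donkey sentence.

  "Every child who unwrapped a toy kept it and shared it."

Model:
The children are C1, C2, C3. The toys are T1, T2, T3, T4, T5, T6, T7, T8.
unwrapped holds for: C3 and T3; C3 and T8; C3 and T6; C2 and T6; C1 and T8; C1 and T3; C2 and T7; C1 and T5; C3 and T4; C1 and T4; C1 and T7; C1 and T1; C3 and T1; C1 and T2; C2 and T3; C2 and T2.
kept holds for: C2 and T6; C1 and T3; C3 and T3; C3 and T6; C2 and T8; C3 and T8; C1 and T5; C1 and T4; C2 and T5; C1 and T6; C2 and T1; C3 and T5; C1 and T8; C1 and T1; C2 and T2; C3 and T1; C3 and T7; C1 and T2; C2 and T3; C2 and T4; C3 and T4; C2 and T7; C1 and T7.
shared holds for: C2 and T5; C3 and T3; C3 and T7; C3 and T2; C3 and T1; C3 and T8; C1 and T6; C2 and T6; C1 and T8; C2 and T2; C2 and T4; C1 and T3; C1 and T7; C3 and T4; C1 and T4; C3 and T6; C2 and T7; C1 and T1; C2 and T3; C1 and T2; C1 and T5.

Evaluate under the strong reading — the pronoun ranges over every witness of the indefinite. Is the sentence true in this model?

True

"it" takes "a toy" as antecedent — a donkey pronoun bound across the clause boundary.
Strong reading: for every (c,t) with unwrapped(c,t), kept(c,t) ∧ shared(c,t).
Restrictor pairs: (C1,T1) ✓  (C1,T2) ✓  (C1,T3) ✓  (C1,T4) ✓  (C1,T5) ✓  (C1,T7) ✓  (C1,T8) ✓  (C2,T2) ✓  (C2,T3) ✓  (C2,T6) ✓  (C2,T7) ✓  (C3,T1) ✓  (C3,T3) ✓  (C3,T4) ✓  (C3,T6) ✓  (C3,T8) ✓
Every restrictor pair satisfies the scope.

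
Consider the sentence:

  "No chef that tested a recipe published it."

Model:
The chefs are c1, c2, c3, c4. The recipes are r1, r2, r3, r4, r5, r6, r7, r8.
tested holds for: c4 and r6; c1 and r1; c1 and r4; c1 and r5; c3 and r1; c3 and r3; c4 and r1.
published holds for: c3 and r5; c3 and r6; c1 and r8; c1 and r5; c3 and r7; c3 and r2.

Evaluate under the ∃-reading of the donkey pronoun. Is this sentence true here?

"it" takes "a recipe" as antecedent — a donkey pronoun bound across the clause boundary.
Truth condition: for no (c,r) with tested(c,r) does published(c,r) hold.
Restrictor pairs — does the scope hold? (c1,r1):fails  (c1,r4):fails  (c1,r5):holds  (c3,r1):fails  (c3,r3):fails  (c4,r1):fails  (c4,r6):fails
Scope holds for 1 pair(s), so the sentence is false.

False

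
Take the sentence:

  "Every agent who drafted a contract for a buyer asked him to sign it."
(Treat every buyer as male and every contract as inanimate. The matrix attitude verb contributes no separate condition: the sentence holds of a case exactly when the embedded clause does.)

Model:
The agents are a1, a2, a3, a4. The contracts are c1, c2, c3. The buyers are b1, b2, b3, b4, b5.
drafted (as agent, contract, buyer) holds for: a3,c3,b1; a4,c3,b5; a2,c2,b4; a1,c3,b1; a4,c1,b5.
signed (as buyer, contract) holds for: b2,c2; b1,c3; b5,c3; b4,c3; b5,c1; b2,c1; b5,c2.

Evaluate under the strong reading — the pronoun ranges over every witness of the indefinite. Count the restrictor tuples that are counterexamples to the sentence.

1

"him" takes "a buyer" as antecedent and "it" takes "a contract"; both are donkey pronouns co-varying with the restrictor.
Strong reading: for every (a,c,b) with drafted(a,c,b), signed(b,c).
Restrictor triples: (a1,c3,b1)→signed(b1,c3) ✓  (a2,c2,b4)→signed(b4,c2) ✗  (a3,c3,b1)→signed(b1,c3) ✓  (a4,c1,b5)→signed(b5,c1) ✓  (a4,c3,b5)→signed(b5,c3) ✓
Counterexamples (restrictor triples failing the scope): 1.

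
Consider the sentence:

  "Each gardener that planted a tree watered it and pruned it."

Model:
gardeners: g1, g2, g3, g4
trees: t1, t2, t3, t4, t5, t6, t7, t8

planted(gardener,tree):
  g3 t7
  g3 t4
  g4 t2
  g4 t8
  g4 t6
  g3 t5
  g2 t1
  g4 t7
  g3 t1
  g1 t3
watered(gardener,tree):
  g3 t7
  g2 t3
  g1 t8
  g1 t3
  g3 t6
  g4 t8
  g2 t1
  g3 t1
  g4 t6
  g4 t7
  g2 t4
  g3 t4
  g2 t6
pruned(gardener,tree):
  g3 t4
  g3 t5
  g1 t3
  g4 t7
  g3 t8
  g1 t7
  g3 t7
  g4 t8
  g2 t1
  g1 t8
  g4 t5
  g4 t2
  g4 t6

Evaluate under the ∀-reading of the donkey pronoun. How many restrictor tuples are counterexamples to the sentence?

3

"it" takes "a tree" as antecedent — a donkey pronoun bound across the clause boundary.
Strong reading: for every (g,t) with planted(g,t), watered(g,t) ∧ pruned(g,t).
Restrictor pairs: (g1,t3) ✓  (g2,t1) ✓  (g3,t1) ✗  (g3,t4) ✓  (g3,t5) ✗  (g3,t7) ✓  (g4,t2) ✗  (g4,t6) ✓  (g4,t7) ✓  (g4,t8) ✓
Counterexamples (restrictor pairs failing the scope): 3.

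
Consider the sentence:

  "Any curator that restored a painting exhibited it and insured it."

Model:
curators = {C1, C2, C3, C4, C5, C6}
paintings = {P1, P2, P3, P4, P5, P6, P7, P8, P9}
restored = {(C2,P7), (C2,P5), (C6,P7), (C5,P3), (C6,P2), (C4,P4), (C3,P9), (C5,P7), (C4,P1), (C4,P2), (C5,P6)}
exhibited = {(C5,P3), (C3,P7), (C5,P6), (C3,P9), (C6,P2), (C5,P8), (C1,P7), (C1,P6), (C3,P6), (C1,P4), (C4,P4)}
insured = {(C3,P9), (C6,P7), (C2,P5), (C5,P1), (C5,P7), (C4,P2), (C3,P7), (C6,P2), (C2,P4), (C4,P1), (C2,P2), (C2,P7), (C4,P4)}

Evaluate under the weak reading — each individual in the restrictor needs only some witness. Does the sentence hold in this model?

"it" takes "a painting" as antecedent — a donkey pronoun bound across the clause boundary.
Weak reading: every curator c with some restored-painting has at least one restored-painting p such that exhibited(c,p) ∧ insured(c,p).
Per curator: C2:✗  C3:✓  C4:✓  C5:✗  C6:✓
C2 has no witness among its restored-paintings.

False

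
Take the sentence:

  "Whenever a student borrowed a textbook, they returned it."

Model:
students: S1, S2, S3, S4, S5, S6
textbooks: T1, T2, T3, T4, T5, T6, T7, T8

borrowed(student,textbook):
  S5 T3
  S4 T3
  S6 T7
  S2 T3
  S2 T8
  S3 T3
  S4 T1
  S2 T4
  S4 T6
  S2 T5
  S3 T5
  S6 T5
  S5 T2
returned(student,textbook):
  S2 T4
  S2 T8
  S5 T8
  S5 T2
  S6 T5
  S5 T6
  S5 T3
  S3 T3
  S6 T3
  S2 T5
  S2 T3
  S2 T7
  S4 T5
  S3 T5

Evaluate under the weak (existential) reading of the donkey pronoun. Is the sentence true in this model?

"it" takes "a textbook" as antecedent — a donkey pronoun bound across the clause boundary.
Weak reading: every student s with some borrowed-textbook has at least one borrowed-textbook t such that returned(s,t).
Per student: S2:✓  S3:✓  S4:✗  S5:✓  S6:✓
S4 has no witness among its borrowed-textbooks.

False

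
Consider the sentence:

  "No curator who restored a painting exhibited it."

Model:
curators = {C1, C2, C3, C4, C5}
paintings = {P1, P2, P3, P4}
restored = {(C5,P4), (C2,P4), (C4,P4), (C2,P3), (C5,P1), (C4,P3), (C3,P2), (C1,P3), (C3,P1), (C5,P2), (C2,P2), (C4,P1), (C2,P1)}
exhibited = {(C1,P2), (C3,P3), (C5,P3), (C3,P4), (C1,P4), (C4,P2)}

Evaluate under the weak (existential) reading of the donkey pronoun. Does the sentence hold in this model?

True

"it" takes "a painting" as antecedent — a donkey pronoun bound across the clause boundary.
Truth condition: for no (c,p) with restored(c,p) does exhibited(c,p) hold.
Restrictor pairs — does the scope hold? (C1,P3):fails  (C2,P1):fails  (C2,P2):fails  (C2,P3):fails  (C2,P4):fails  (C3,P1):fails  (C3,P2):fails  (C4,P1):fails  (C4,P3):fails  (C4,P4):fails  (C5,P1):fails  (C5,P2):fails  (C5,P4):fails
Scope holds for no restrictor pair, so the sentence is true.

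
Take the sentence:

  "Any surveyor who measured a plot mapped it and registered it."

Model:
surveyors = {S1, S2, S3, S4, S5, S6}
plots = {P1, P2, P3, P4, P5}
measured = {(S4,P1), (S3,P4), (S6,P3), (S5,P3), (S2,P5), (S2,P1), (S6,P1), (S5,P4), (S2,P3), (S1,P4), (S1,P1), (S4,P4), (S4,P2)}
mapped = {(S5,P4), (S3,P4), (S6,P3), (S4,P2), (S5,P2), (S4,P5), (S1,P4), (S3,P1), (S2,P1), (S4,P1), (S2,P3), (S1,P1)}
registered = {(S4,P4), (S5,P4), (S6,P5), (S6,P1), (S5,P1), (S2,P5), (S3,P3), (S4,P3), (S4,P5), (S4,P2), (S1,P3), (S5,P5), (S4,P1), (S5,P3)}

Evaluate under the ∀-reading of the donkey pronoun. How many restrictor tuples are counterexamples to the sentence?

"it" takes "a plot" as antecedent — a donkey pronoun bound across the clause boundary.
Strong reading: for every (s,p) with measured(s,p), mapped(s,p) ∧ registered(s,p).
Restrictor pairs: (S1,P1) ✗  (S1,P4) ✗  (S2,P1) ✗  (S2,P3) ✗  (S2,P5) ✗  (S3,P4) ✗  (S4,P1) ✓  (S4,P2) ✓  (S4,P4) ✗  (S5,P3) ✗  (S5,P4) ✓  (S6,P1) ✗  (S6,P3) ✗
Counterexamples (restrictor pairs failing the scope): 10.

10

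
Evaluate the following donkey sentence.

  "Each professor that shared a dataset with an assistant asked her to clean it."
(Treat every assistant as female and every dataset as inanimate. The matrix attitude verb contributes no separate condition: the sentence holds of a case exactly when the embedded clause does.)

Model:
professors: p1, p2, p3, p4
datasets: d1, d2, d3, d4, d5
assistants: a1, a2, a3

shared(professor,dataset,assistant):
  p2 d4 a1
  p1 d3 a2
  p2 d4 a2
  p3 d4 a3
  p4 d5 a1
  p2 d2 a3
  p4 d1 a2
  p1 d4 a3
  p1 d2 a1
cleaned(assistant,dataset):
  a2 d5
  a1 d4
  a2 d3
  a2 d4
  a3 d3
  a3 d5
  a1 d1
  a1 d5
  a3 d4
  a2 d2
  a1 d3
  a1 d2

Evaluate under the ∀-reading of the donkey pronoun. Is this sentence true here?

False

"her" takes "an assistant" as antecedent and "it" takes "a dataset"; both are donkey pronouns co-varying with the restrictor.
Strong reading: for every (p,d,a) with shared(p,d,a), cleaned(a,d).
Restrictor triples: (p1,d2,a1)→cleaned(a1,d2) ✓  (p1,d3,a2)→cleaned(a2,d3) ✓  (p1,d4,a3)→cleaned(a3,d4) ✓  (p2,d2,a3)→cleaned(a3,d2) ✗  (p2,d4,a1)→cleaned(a1,d4) ✓  (p2,d4,a2)→cleaned(a2,d4) ✓  (p3,d4,a3)→cleaned(a3,d4) ✓  (p4,d1,a2)→cleaned(a2,d1) ✗  (p4,d5,a1)→cleaned(a1,d5) ✓
Counterexample: (p2,d2,a3) — cleaned(a3,d2) does not hold.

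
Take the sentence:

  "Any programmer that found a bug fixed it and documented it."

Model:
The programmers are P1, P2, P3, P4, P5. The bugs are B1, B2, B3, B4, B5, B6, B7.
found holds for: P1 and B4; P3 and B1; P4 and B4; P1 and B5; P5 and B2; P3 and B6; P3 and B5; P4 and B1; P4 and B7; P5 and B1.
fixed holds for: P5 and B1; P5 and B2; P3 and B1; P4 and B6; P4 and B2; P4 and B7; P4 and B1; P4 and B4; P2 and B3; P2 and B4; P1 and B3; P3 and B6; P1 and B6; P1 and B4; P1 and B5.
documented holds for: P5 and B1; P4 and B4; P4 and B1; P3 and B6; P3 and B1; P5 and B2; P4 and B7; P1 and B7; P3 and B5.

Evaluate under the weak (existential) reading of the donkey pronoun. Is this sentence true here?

False

"it" takes "a bug" as antecedent — a donkey pronoun bound across the clause boundary.
Weak reading: every programmer p with some found-bug has at least one found-bug b such that fixed(p,b) ∧ documented(p,b).
Per programmer: P1:✗  P3:✓  P4:✓  P5:✓
P1 has no witness among its found-bugs.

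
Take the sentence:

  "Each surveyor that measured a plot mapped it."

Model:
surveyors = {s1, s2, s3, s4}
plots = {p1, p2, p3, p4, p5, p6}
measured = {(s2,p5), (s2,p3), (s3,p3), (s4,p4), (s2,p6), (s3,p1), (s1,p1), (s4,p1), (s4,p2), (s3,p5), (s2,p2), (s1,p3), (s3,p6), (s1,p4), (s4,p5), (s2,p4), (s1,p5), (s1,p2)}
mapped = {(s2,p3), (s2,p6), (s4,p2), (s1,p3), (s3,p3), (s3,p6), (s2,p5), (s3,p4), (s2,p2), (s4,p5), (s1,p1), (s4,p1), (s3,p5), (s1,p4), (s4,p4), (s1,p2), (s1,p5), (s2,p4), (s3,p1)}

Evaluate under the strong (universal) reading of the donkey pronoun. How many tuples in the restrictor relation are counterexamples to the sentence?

"it" takes "a plot" as antecedent — a donkey pronoun bound across the clause boundary.
Strong reading: for every (s,p) with measured(s,p), mapped(s,p).
Restrictor pairs: (s1,p1) ✓  (s1,p2) ✓  (s1,p3) ✓  (s1,p4) ✓  (s1,p5) ✓  (s2,p2) ✓  (s2,p3) ✓  (s2,p4) ✓  (s2,p5) ✓  (s2,p6) ✓  (s3,p1) ✓  (s3,p3) ✓  (s3,p5) ✓  (s3,p6) ✓  (s4,p1) ✓  (s4,p2) ✓  (s4,p4) ✓  (s4,p5) ✓
Counterexamples (restrictor pairs failing the scope): 0.

0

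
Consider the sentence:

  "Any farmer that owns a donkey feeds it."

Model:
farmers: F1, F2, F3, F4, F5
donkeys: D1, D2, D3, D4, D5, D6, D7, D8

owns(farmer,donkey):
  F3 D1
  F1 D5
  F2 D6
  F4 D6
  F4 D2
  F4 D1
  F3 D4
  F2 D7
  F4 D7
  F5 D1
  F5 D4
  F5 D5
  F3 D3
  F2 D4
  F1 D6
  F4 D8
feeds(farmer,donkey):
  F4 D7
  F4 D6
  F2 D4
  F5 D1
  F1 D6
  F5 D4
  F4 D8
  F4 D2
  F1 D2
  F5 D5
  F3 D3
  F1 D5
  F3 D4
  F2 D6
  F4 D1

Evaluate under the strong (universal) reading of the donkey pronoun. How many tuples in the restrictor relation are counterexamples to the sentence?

2

"it" takes "a donkey" as antecedent — a donkey pronoun bound across the clause boundary.
Strong reading: for every (f,d) with owns(f,d), feeds(f,d).
Restrictor pairs: (F1,D5) ✓  (F1,D6) ✓  (F2,D4) ✓  (F2,D6) ✓  (F2,D7) ✗  (F3,D1) ✗  (F3,D3) ✓  (F3,D4) ✓  (F4,D1) ✓  (F4,D2) ✓  (F4,D6) ✓  (F4,D7) ✓  (F4,D8) ✓  (F5,D1) ✓  (F5,D4) ✓  (F5,D5) ✓
Counterexamples (restrictor pairs failing the scope): 2.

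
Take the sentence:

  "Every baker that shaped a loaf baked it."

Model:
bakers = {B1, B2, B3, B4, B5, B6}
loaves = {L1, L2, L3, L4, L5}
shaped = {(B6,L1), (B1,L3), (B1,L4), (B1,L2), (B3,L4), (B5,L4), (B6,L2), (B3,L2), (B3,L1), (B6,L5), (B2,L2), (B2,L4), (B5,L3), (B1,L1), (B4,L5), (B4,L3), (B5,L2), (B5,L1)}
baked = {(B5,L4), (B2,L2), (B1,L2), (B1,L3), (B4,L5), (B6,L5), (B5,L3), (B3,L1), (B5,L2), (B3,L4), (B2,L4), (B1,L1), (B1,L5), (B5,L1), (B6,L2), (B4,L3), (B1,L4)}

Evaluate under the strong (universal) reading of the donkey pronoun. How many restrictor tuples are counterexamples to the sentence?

"it" takes "a loaf" as antecedent — a donkey pronoun bound across the clause boundary.
Strong reading: for every (b,l) with shaped(b,l), baked(b,l).
Restrictor pairs: (B1,L1) ✓  (B1,L2) ✓  (B1,L3) ✓  (B1,L4) ✓  (B2,L2) ✓  (B2,L4) ✓  (B3,L1) ✓  (B3,L2) ✗  (B3,L4) ✓  (B4,L3) ✓  (B4,L5) ✓  (B5,L1) ✓  (B5,L2) ✓  (B5,L3) ✓  (B5,L4) ✓  (B6,L1) ✗  (B6,L2) ✓  (B6,L5) ✓
Counterexamples (restrictor pairs failing the scope): 2.

2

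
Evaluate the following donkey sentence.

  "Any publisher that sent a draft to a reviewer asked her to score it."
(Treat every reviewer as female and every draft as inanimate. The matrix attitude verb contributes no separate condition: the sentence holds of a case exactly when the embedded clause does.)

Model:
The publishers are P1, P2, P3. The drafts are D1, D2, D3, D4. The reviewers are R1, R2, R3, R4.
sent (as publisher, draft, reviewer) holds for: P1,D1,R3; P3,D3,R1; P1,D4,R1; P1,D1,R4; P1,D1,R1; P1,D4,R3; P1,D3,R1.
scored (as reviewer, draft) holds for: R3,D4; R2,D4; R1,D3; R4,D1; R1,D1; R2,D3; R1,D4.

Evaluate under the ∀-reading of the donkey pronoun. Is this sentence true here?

False

"her" takes "a reviewer" as antecedent and "it" takes "a draft"; both are donkey pronouns co-varying with the restrictor.
Strong reading: for every (p,d,r) with sent(p,d,r), scored(r,d).
Restrictor triples: (P1,D1,R1)→scored(R1,D1) ✓  (P1,D1,R3)→scored(R3,D1) ✗  (P1,D1,R4)→scored(R4,D1) ✓  (P1,D3,R1)→scored(R1,D3) ✓  (P1,D4,R1)→scored(R1,D4) ✓  (P1,D4,R3)→scored(R3,D4) ✓  (P3,D3,R1)→scored(R1,D3) ✓
Counterexample: (P1,D1,R3) — scored(R3,D1) does not hold.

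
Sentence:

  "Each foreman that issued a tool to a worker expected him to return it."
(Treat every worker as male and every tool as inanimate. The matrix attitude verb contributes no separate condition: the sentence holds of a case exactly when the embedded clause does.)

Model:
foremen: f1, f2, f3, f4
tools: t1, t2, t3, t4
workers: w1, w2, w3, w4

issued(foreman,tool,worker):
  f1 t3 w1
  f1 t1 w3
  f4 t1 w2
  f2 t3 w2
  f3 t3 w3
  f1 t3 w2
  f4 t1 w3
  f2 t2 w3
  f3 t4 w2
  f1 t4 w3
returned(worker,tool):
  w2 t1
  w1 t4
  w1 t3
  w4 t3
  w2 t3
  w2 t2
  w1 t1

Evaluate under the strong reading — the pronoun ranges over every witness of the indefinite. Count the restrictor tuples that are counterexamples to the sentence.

"him" takes "a worker" as antecedent and "it" takes "a tool"; both are donkey pronouns co-varying with the restrictor.
Strong reading: for every (f,t,w) with issued(f,t,w), returned(w,t).
Restrictor triples: (f1,t1,w3)→returned(w3,t1) ✗  (f1,t3,w1)→returned(w1,t3) ✓  (f1,t3,w2)→returned(w2,t3) ✓  (f1,t4,w3)→returned(w3,t4) ✗  (f2,t2,w3)→returned(w3,t2) ✗  (f2,t3,w2)→returned(w2,t3) ✓  (f3,t3,w3)→returned(w3,t3) ✗  (f3,t4,w2)→returned(w2,t4) ✗  (f4,t1,w2)→returned(w2,t1) ✓  (f4,t1,w3)→returned(w3,t1) ✗
Counterexamples (restrictor triples failing the scope): 6.

6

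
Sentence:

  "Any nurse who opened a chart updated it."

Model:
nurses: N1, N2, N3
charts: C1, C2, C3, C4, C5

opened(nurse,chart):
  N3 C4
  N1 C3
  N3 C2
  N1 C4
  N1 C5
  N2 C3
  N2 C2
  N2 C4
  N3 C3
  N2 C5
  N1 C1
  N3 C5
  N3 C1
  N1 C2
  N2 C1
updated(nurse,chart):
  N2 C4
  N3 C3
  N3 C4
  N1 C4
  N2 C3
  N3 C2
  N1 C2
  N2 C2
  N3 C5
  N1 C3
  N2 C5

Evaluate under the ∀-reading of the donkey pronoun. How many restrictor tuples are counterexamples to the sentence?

"it" takes "a chart" as antecedent — a donkey pronoun bound across the clause boundary.
Strong reading: for every (n,c) with opened(n,c), updated(n,c).
Restrictor pairs: (N1,C1) ✗  (N1,C2) ✓  (N1,C3) ✓  (N1,C4) ✓  (N1,C5) ✗  (N2,C1) ✗  (N2,C2) ✓  (N2,C3) ✓  (N2,C4) ✓  (N2,C5) ✓  (N3,C1) ✗  (N3,C2) ✓  (N3,C3) ✓  (N3,C4) ✓  (N3,C5) ✓
Counterexamples (restrictor pairs failing the scope): 4.

4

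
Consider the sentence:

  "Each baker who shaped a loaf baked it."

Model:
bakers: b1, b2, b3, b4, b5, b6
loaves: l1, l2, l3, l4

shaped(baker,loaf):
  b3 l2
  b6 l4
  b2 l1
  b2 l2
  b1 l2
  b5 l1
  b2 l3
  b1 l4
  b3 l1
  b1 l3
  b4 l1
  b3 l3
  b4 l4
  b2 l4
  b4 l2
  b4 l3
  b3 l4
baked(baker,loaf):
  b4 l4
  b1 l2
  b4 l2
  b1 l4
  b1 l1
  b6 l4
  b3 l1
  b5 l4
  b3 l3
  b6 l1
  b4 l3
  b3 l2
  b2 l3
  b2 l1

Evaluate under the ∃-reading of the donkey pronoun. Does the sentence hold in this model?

"it" takes "a loaf" as antecedent — a donkey pronoun bound across the clause boundary.
Weak reading: every baker b with some shaped-loaf has at least one shaped-loaf l such that baked(b,l).
Per baker: b1:✓  b2:✓  b3:✓  b4:✓  b5:✗  b6:✓
b5 has no witness among its shaped-loaves.

False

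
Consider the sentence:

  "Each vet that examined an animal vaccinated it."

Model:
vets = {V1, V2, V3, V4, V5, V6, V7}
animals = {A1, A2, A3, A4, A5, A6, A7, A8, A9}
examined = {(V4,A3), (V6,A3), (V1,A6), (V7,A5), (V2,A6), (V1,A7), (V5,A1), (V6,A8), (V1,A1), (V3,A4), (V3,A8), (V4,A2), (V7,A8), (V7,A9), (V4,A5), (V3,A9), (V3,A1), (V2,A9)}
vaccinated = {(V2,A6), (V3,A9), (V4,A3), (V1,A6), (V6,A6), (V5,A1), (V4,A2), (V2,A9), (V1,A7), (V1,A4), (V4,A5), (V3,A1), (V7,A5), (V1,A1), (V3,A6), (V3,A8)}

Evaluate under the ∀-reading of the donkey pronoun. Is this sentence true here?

False

"it" takes "an animal" as antecedent — a donkey pronoun bound across the clause boundary.
Strong reading: for every (v,a) with examined(v,a), vaccinated(v,a).
Restrictor pairs: (V1,A1) ✓  (V1,A6) ✓  (V1,A7) ✓  (V2,A6) ✓  (V2,A9) ✓  (V3,A1) ✓  (V3,A4) ✗  (V3,A8) ✓  (V3,A9) ✓  (V4,A2) ✓  (V4,A3) ✓  (V4,A5) ✓  (V5,A1) ✓  (V6,A3) ✗  (V6,A8) ✗  (V7,A5) ✓  (V7,A8) ✗  (V7,A9) ✗
Counterexample: (V3,A4) is in examined but fails the scope.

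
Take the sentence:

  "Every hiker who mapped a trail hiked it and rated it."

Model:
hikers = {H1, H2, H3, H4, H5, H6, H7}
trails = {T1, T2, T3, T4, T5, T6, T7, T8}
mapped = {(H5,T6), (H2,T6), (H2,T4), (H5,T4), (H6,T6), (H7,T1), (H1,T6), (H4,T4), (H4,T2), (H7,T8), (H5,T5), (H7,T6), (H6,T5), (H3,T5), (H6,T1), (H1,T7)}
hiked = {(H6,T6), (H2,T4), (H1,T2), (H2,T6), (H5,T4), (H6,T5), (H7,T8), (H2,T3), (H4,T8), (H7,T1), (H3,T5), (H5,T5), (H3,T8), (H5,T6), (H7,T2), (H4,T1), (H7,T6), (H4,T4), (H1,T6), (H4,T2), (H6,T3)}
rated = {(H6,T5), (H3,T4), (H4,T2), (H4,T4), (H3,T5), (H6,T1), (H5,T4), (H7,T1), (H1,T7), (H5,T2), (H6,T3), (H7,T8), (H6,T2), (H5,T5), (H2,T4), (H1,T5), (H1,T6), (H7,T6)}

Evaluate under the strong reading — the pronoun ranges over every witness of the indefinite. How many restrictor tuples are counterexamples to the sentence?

5

"it" takes "a trail" as antecedent — a donkey pronoun bound across the clause boundary.
Strong reading: for every (h,t) with mapped(h,t), hiked(h,t) ∧ rated(h,t).
Restrictor pairs: (H1,T6) ✓  (H1,T7) ✗  (H2,T4) ✓  (H2,T6) ✗  (H3,T5) ✓  (H4,T2) ✓  (H4,T4) ✓  (H5,T4) ✓  (H5,T5) ✓  (H5,T6) ✗  (H6,T1) ✗  (H6,T5) ✓  (H6,T6) ✗  (H7,T1) ✓  (H7,T6) ✓  (H7,T8) ✓
Counterexamples (restrictor pairs failing the scope): 5.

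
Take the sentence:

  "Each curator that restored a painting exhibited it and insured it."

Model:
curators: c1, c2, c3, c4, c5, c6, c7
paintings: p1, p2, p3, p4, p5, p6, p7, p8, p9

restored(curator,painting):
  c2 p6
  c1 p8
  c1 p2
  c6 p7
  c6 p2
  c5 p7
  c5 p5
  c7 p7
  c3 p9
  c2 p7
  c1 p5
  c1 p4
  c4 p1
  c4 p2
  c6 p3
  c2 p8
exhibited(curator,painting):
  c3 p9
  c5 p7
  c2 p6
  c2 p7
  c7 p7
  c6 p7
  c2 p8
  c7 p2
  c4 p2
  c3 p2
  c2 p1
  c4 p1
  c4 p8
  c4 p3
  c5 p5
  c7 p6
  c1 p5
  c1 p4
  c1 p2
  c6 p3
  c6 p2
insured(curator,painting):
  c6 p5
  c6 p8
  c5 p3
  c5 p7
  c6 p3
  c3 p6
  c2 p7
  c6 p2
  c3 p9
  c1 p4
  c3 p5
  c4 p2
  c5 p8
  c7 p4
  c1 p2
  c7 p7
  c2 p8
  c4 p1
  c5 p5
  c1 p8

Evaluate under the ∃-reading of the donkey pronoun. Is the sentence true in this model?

True

"it" takes "a painting" as antecedent — a donkey pronoun bound across the clause boundary.
Weak reading: every curator c with some restored-painting has at least one restored-painting p such that exhibited(c,p) ∧ insured(c,p).
Per curator: c1:✓  c2:✓  c3:✓  c4:✓  c5:✓  c6:✓  c7:✓
Every curator in the restrictor has a witness.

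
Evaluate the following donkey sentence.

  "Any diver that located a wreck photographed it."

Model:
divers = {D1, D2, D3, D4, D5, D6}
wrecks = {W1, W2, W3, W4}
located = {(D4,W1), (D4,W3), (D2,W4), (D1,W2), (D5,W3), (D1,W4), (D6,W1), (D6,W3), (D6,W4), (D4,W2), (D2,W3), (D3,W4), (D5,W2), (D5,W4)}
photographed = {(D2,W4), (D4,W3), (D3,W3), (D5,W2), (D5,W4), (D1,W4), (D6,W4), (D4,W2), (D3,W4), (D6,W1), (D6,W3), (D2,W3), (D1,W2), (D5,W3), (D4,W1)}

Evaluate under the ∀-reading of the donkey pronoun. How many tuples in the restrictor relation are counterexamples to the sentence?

0

"it" takes "a wreck" as antecedent — a donkey pronoun bound across the clause boundary.
Strong reading: for every (d,w) with located(d,w), photographed(d,w).
Restrictor pairs: (D1,W2) ✓  (D1,W4) ✓  (D2,W3) ✓  (D2,W4) ✓  (D3,W4) ✓  (D4,W1) ✓  (D4,W2) ✓  (D4,W3) ✓  (D5,W2) ✓  (D5,W3) ✓  (D5,W4) ✓  (D6,W1) ✓  (D6,W3) ✓  (D6,W4) ✓
Counterexamples (restrictor pairs failing the scope): 0.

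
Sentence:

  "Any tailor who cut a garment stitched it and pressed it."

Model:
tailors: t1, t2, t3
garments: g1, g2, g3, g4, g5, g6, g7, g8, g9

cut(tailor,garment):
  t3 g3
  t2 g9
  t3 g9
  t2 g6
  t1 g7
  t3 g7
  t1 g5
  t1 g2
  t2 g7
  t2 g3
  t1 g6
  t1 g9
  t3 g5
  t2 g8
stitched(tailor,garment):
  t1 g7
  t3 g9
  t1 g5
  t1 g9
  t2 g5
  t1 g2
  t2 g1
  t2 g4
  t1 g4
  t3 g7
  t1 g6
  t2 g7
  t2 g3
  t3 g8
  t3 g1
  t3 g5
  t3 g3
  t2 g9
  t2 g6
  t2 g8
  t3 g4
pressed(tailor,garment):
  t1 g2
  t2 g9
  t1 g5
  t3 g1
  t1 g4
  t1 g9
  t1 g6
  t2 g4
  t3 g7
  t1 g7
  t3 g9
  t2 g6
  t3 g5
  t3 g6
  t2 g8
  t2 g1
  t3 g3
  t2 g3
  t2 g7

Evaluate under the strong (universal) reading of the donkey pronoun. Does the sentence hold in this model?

True

"it" takes "a garment" as antecedent — a donkey pronoun bound across the clause boundary.
Strong reading: for every (t,g) with cut(t,g), stitched(t,g) ∧ pressed(t,g).
Restrictor pairs: (t1,g2) ✓  (t1,g5) ✓  (t1,g6) ✓  (t1,g7) ✓  (t1,g9) ✓  (t2,g3) ✓  (t2,g6) ✓  (t2,g7) ✓  (t2,g8) ✓  (t2,g9) ✓  (t3,g3) ✓  (t3,g5) ✓  (t3,g7) ✓  (t3,g9) ✓
Every restrictor pair satisfies the scope.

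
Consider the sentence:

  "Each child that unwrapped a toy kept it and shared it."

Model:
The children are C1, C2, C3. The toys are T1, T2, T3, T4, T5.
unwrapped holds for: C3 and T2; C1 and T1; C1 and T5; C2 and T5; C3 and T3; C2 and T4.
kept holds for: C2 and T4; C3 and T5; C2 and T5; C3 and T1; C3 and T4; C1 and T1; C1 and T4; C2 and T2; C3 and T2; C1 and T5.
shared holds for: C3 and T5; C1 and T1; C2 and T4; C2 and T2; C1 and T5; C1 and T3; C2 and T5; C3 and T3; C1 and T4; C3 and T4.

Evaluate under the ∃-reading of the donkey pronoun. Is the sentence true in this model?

False

"it" takes "a toy" as antecedent — a donkey pronoun bound across the clause boundary.
Weak reading: every child c with some unwrapped-toy has at least one unwrapped-toy t such that kept(c,t) ∧ shared(c,t).
Per child: C1:✓  C2:✓  C3:✗
C3 has no witness among its unwrapped-toys.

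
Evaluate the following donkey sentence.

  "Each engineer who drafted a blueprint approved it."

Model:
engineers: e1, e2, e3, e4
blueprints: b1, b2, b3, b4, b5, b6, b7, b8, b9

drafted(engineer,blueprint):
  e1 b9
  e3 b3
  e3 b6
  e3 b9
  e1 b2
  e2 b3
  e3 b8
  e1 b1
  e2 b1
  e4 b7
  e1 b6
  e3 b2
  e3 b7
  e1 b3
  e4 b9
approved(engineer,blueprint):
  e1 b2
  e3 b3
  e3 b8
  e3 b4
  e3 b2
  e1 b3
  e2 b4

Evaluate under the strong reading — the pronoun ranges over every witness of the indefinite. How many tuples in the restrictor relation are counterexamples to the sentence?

"it" takes "a blueprint" as antecedent — a donkey pronoun bound across the clause boundary.
Strong reading: for every (e,b) with drafted(e,b), approved(e,b).
Restrictor pairs: (e1,b1) ✗  (e1,b2) ✓  (e1,b3) ✓  (e1,b6) ✗  (e1,b9) ✗  (e2,b1) ✗  (e2,b3) ✗  (e3,b2) ✓  (e3,b3) ✓  (e3,b6) ✗  (e3,b7) ✗  (e3,b8) ✓  (e3,b9) ✗  (e4,b7) ✗  (e4,b9) ✗
Counterexamples (restrictor pairs failing the scope): 10.

10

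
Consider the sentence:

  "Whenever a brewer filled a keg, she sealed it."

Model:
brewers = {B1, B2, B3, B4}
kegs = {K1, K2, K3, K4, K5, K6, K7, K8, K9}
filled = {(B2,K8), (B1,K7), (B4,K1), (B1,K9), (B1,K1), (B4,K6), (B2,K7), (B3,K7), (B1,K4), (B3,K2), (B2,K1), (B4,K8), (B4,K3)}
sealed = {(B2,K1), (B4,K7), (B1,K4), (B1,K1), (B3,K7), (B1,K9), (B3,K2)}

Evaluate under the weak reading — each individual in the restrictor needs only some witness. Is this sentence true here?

False

"it" takes "a keg" as antecedent — a donkey pronoun bound across the clause boundary.
Weak reading: every brewer b with some filled-keg has at least one filled-keg k such that sealed(b,k).
Per brewer: B1:✓  B2:✓  B3:✓  B4:✗
B4 has no witness among its filled-kegs.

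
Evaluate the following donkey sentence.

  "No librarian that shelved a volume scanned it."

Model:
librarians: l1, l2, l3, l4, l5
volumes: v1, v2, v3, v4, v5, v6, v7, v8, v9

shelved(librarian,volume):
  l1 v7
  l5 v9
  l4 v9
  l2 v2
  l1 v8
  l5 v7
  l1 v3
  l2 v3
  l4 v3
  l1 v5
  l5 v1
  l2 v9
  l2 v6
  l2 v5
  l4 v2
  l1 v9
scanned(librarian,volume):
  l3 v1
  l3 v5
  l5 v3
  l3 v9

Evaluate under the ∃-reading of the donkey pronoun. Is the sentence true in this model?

"it" takes "a volume" as antecedent — a donkey pronoun bound across the clause boundary.
Truth condition: for no (l,v) with shelved(l,v) does scanned(l,v) hold.
Restrictor pairs — does the scope hold? (l1,v3):fails  (l1,v5):fails  (l1,v7):fails  (l1,v8):fails  (l1,v9):fails  (l2,v2):fails  (l2,v3):fails  (l2,v5):fails  (l2,v6):fails  (l2,v9):fails  (l4,v2):fails  (l4,v3):fails  (l4,v9):fails  (l5,v1):fails  (l5,v7):fails  (l5,v9):fails
Scope holds for no restrictor pair, so the sentence is true.

True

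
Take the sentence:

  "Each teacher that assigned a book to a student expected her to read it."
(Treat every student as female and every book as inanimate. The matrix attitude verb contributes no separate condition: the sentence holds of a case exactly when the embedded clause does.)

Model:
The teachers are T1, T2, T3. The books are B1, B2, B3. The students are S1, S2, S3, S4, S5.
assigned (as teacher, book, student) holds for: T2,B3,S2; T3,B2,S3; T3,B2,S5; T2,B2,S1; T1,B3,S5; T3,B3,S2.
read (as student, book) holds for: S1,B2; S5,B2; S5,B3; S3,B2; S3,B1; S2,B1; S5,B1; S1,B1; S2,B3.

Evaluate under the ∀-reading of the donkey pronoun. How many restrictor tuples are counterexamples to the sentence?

"her" takes "a student" as antecedent and "it" takes "a book"; both are donkey pronouns co-varying with the restrictor.
Strong reading: for every (t,b,s) with assigned(t,b,s), read(s,b).
Restrictor triples: (T1,B3,S5)→read(S5,B3) ✓  (T2,B2,S1)→read(S1,B2) ✓  (T2,B3,S2)→read(S2,B3) ✓  (T3,B2,S3)→read(S3,B2) ✓  (T3,B2,S5)→read(S5,B2) ✓  (T3,B3,S2)→read(S2,B3) ✓
Counterexamples (restrictor triples failing the scope): 0.

0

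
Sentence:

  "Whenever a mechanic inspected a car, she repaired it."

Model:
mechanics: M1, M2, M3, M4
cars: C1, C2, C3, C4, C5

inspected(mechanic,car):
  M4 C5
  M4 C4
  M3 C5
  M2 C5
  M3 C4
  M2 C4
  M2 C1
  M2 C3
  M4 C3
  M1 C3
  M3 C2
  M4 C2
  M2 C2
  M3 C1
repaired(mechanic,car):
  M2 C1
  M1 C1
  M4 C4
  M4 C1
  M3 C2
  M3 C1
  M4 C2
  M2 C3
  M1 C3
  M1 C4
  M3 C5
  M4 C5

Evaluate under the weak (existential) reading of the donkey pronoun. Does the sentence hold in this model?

True

"it" takes "a car" as antecedent — a donkey pronoun bound across the clause boundary.
Weak reading: every mechanic m with some inspected-car has at least one inspected-car c such that repaired(m,c).
Per mechanic: M1:✓  M2:✓  M3:✓  M4:✓
Every mechanic in the restrictor has a witness.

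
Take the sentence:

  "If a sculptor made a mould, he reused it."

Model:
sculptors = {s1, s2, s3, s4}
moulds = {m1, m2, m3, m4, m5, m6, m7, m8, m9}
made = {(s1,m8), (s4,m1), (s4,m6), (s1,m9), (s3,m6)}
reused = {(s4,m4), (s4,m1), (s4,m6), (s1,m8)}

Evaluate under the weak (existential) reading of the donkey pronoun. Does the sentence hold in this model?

False

"it" takes "a mould" as antecedent — a donkey pronoun bound across the clause boundary.
Weak reading: every sculptor s with some made-mould has at least one made-mould m such that reused(s,m).
Per sculptor: s1:✓  s3:✗  s4:✓
s3 has no witness among its made-moulds.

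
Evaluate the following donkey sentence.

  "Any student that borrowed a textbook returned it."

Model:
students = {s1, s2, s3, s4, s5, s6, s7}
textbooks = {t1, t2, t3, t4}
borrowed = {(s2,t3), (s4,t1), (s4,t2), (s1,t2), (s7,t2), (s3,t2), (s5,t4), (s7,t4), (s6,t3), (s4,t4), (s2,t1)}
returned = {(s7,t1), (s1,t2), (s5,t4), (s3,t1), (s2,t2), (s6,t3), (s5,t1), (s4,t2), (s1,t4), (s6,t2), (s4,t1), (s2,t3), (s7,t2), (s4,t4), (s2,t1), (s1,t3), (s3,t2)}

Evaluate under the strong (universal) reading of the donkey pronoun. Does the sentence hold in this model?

False

"it" takes "a textbook" as antecedent — a donkey pronoun bound across the clause boundary.
Strong reading: for every (s,t) with borrowed(s,t), returned(s,t).
Restrictor pairs: (s1,t2) ✓  (s2,t1) ✓  (s2,t3) ✓  (s3,t2) ✓  (s4,t1) ✓  (s4,t2) ✓  (s4,t4) ✓  (s5,t4) ✓  (s6,t3) ✓  (s7,t2) ✓  (s7,t4) ✗
Counterexample: (s7,t4) is in borrowed but fails the scope.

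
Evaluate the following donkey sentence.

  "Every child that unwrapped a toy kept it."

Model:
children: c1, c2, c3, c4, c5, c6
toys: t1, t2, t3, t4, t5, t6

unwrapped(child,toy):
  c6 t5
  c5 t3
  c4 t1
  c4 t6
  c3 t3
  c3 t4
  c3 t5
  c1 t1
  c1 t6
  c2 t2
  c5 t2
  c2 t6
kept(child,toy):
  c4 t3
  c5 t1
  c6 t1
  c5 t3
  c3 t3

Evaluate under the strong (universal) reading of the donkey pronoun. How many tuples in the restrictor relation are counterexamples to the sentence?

"it" takes "a toy" as antecedent — a donkey pronoun bound across the clause boundary.
Strong reading: for every (c,t) with unwrapped(c,t), kept(c,t).
Restrictor pairs: (c1,t1) ✗  (c1,t6) ✗  (c2,t2) ✗  (c2,t6) ✗  (c3,t3) ✓  (c3,t4) ✗  (c3,t5) ✗  (c4,t1) ✗  (c4,t6) ✗  (c5,t2) ✗  (c5,t3) ✓  (c6,t5) ✗
Counterexamples (restrictor pairs failing the scope): 10.

10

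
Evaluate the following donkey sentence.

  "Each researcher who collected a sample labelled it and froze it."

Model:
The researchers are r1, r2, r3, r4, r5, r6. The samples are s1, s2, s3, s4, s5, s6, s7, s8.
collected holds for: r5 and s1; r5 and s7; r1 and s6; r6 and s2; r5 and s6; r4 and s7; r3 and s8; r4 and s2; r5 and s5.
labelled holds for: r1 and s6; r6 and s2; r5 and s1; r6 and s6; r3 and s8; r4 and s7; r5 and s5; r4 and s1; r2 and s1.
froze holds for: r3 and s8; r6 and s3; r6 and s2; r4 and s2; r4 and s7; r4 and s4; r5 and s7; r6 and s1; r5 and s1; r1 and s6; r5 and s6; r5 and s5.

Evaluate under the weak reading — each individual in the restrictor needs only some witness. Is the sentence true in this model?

"it" takes "a sample" as antecedent — a donkey pronoun bound across the clause boundary.
Weak reading: every researcher r with some collected-sample has at least one collected-sample s such that labelled(r,s) ∧ froze(r,s).
Per researcher: r1:✓  r3:✓  r4:✓  r5:✓  r6:✓
Every researcher in the restrictor has a witness.

True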